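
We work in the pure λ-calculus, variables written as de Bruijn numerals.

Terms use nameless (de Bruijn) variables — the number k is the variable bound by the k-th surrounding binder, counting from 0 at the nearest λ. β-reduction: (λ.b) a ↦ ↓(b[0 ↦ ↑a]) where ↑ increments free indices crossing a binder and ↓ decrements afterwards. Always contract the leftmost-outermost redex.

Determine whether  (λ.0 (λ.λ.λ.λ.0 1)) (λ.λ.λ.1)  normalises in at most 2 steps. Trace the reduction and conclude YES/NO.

  start: (λ.0 (λ.λ.λ.λ.0 1)) (λ.λ.λ.1)
  [1] (λ.λ.λ.1) (λ.λ.λ.λ.0 1)
  [2] λ.λ.1

Answer: YES — reaches normal form λ.λ.1 in 2 ≤ 2 steps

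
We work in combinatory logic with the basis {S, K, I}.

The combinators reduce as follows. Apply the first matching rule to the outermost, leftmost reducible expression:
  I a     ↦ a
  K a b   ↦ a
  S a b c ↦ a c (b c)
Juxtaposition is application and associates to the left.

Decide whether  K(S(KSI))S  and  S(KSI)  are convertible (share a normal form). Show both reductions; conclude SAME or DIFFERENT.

Term A:
  start: K(S(KSI))S
  [1] S(KSI)
  [2] SS

Term B:
  start: S(KSI)
  [1] SS

Answer: SAME — A ⇓ SS, B ⇓ SS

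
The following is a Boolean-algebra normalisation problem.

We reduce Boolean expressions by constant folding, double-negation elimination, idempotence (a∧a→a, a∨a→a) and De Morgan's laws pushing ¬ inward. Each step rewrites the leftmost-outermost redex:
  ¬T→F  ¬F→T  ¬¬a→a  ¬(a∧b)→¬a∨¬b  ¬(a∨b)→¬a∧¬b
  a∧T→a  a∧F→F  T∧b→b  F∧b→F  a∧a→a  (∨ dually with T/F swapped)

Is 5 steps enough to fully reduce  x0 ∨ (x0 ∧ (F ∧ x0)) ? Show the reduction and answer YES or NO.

Answer: YES — reaches normal form x0 in 3 ≤ 5 steps

Reduction:
  start: x0 ∨ (x0 ∧ (F ∧ x0))
  →1  x0 ∨ (x0 ∧ F)
  →2  x0 ∨ F
  →3  x0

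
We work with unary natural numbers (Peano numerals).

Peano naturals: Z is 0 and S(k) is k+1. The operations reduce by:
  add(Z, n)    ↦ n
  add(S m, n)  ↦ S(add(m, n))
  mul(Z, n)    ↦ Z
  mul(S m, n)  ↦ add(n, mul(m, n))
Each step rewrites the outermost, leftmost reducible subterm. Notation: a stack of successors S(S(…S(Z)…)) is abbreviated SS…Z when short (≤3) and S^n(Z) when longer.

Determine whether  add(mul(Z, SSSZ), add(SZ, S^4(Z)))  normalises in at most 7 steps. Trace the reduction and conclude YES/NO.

  start: add(mul(Z, SSSZ), add(SZ, S^4(Z)))
  →1  add(Z, add(SZ, S^4(Z)))
  →2  add(SZ, S^4(Z))
  →3  S(add(Z, S^4(Z)))
  →4  S^5(Z)

Answer: YES — reaches normal form S^5(Z) in 4 ≤ 7 steps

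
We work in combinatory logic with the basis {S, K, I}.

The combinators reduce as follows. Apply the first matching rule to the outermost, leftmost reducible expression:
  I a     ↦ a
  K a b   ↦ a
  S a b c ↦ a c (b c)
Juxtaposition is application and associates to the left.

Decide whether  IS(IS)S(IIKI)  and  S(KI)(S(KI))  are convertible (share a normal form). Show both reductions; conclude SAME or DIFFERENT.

Answer: SAME — A ⇓ S(KI)(S(KI)), B ⇓ S(KI)(S(KI))

Derivation:
Term A:
  start: IS(IS)S(IIKI)
  →1  S(IS)S(IIKI)
  →2  IS(IIKI)(S(IIKI))
  →3  S(IIKI)(S(IIKI))
  →4  S(IKI)(S(IIKI))
  →5  S(KI)(S(IIKI))
  →6  S(KI)(S(IKI))
  →7  S(KI)(S(KI))

Term B:
  start: S(KI)(S(KI))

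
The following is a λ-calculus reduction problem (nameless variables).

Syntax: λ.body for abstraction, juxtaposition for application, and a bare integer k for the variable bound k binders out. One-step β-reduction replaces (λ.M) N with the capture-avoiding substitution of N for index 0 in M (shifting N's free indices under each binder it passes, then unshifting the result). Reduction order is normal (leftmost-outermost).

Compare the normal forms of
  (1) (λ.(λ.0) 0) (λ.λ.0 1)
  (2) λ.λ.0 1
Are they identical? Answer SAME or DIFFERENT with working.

Term A:
  start: (λ.(λ.0) 0) (λ.λ.0 1)
  →1  (λ.0) (λ.λ.0 1)
  →2  λ.λ.0 1

Term B:
  start: λ.λ.0 1

Answer: SAME — A ⇓ λ.λ.0 1, B ⇓ λ.λ.0 1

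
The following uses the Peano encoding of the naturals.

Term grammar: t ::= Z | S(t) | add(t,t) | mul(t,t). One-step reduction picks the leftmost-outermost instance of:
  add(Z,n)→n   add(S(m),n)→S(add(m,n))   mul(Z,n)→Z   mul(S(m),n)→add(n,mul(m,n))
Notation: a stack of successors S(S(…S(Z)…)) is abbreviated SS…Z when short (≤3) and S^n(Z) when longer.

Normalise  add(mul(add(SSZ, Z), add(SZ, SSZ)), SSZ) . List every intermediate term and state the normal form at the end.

  start: add(mul(add(SSZ, Z), add(SZ, SSZ)), SSZ)
  →1  add(mul(S(add(SZ, Z)), add(SZ, SSZ)), SSZ)
  →2  add(add(add(SZ, SSZ), mul(add(SZ, Z), add(SZ, SSZ))), SSZ)
  →3  add(add(S(add(Z, SSZ)), mul(add(SZ, Z), add(SZ, SSZ))), SSZ)
  →4  add(S(add(add(Z, SSZ), mul(add(SZ, Z), add(SZ, SSZ)))), SSZ)
  →5  S(add(add(add(Z, SSZ), mul(add(SZ, Z), add(SZ, SSZ))), SSZ))
  →6  S(add(add(SSZ, mul(add(SZ, Z), add(SZ, SSZ))), SSZ))
  →7  S(add(S(add(SZ, mul(add(SZ, Z), add(SZ, SSZ)))), SSZ))
  →8  S(S(add(add(SZ, mul(add(SZ, Z), add(SZ, SSZ))), SSZ)))
  →9  S(S(add(S(add(Z, mul(add(SZ, Z), add(SZ, SSZ)))), SSZ)))
  →10  S(S(S(add(add(Z, mul(add(SZ, Z), add(SZ, SSZ))), SSZ))))
  →11  S(S(S(add(mul(add(SZ, Z), add(SZ, SSZ)), SSZ))))
  →12  S(S(S(add(mul(S(add(Z, Z)), add(SZ, SSZ)), SSZ))))
  →13  S(S(S(add(add(add(SZ, SSZ), mul(add(Z, Z), add(SZ, SSZ))), SSZ))))
  →14  S(S(S(add(add(S(add(Z, SSZ)), mul(add(Z, Z), add(SZ, SSZ))), SSZ))))
  →15  S(S(S(add(S(add(add(Z, SSZ), mul(add(Z, Z), add(SZ, SSZ)))), SSZ))))
  →16  S(S(S(S(add(add(add(Z, SSZ), mul(add(Z, Z), add(SZ, SSZ))), SSZ)))))
  →17  S(S(S(S(add(add(SSZ, mul(add(Z, Z), add(SZ, SSZ))), SSZ)))))
  →18  S(S(S(S(add(S(add(SZ, mul(add(Z, Z), add(SZ, SSZ)))), SSZ)))))
  →19  S(S(S(S(S(add(add(SZ, mul(add(Z, Z), add(SZ, SSZ))), SSZ))))))
  →20  S(S(S(S(S(add(S(add(Z, mul(add(Z, Z), add(SZ, SSZ)))), SSZ))))))
  →21  S(S(S(S(S(S(add(add(Z, mul(add(Z, Z), add(SZ, SSZ))), SSZ)))))))
  →22  S(S(S(S(S(S(add(mul(add(Z, Z), add(SZ, SSZ)), SSZ)))))))
  →23  S(S(S(S(S(S(add(mul(Z, add(SZ, SSZ)), SSZ)))))))
  →24  S(S(S(S(S(S(add(Z, SSZ)))))))
  →25  S^8(Z)

Answer: normal form = S^8(Z)  (in 25 steps)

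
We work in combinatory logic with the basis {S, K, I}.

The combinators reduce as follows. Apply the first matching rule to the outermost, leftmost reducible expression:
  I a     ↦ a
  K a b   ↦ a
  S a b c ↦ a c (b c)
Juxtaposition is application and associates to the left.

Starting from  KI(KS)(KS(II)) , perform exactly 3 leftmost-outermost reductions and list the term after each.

  start: KI(KS)(KS(II))
  step 1: I(KS(II))
  step 2: KS(II)
  step 3: S

Answer: after 3 steps: S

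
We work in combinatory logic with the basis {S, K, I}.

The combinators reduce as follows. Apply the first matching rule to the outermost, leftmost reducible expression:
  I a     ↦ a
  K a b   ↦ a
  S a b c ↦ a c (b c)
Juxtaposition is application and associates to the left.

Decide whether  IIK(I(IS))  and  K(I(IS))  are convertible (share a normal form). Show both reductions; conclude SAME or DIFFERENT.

Term A:
  start: IIK(I(IS))
  [1] IK(I(IS))
  [2] K(I(IS))
  [3] K(IS)
  [4] KS

Term B:
  start: K(I(IS))
  [1] K(IS)
  [2] KS

Answer: SAME — A ⇓ KS, B ⇓ KS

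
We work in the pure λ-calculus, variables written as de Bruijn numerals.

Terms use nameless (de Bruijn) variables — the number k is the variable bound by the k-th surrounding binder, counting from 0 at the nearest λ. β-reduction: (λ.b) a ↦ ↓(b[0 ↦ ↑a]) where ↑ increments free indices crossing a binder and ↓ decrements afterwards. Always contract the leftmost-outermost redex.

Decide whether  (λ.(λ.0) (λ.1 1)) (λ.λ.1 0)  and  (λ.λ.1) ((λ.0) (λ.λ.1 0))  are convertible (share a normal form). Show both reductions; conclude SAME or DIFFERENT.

Answer: SAME — A ⇓ λ.λ.λ.1 0, B ⇓ λ.λ.λ.1 0

Reduction:
Term A:
  start: (λ.(λ.0) (λ.1 1)) (λ.λ.1 0)
  step 1: (λ.0) (λ.(λ.λ.1 0) (λ.λ.1 0))
  step 2: λ.(λ.λ.1 0) (λ.λ.1 0)
  step 3: λ.λ.(λ.λ.1 0) 0
  step 4: λ.λ.λ.1 0

Term B:
  start: (λ.λ.1) ((λ.0) (λ.λ.1 0))
  step 1: λ.(λ.0) (λ.λ.1 0)
  step 2: λ.λ.λ.1 0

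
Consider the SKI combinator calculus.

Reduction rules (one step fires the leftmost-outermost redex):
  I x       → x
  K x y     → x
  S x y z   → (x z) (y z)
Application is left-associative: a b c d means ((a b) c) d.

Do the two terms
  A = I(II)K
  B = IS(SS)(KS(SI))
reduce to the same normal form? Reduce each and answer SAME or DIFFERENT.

Term A:
  start: I(II)K
  →1  IIK
  →2  IK
  →3  K

Term B:
  start: IS(SS)(KS(SI))
  →1  S(SS)(KS(SI))
  →2  S(SS)S

Answer: DIFFERENT — A ⇓ K, B ⇓ S(SS)S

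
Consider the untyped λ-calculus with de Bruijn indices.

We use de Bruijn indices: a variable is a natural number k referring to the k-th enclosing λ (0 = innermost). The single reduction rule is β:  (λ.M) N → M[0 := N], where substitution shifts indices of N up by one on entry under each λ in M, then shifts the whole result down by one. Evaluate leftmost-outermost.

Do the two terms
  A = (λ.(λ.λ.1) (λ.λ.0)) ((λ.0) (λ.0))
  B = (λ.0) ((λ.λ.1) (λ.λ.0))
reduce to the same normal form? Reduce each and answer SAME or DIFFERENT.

Answer: SAME — A ⇓ λ.λ.λ.0, B ⇓ λ.λ.λ.0

Reduction:
Term A:
  start: (λ.(λ.λ.1) (λ.λ.0)) ((λ.0) (λ.0))
  [1] (λ.λ.1) (λ.λ.0)
  [2] λ.λ.λ.0

Term B:
  start: (λ.0) ((λ.λ.1) (λ.λ.0))
  [1] (λ.λ.1) (λ.λ.0)
  [2] λ.λ.λ.0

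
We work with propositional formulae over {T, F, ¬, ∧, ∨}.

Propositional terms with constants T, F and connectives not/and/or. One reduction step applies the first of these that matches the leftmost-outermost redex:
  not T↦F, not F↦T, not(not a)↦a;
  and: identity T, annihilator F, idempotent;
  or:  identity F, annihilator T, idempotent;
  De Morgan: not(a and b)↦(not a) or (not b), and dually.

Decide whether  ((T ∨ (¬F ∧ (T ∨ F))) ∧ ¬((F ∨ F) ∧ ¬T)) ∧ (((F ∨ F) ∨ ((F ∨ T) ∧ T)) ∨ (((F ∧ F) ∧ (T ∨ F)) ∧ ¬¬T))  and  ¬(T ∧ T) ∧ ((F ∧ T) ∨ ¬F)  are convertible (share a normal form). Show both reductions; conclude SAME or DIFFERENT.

Answer: DIFFERENT — A ⇓ T, B ⇓ F

Reduction:
Term A:
  start: ((T ∨ (¬F ∧ (T ∨ F))) ∧ ¬((F ∨ F) ∧ ¬T)) ∧ (((F ∨ F) ∨ ((F ∨ T) ∧ T)) ∨ (((F ∧ F) ∧ (T ∨ F)) ∧ ¬¬T))
  →1  (T ∧ ¬((F ∨ F) ∧ ¬T)) ∧ (((F ∨ F) ∨ ((F ∨ T) ∧ T)) ∨ (((F ∧ F) ∧ (T ∨ F)) ∧ ¬¬T))
  →2  ¬((F ∨ F) ∧ ¬T) ∧ (((F ∨ F) ∨ ((F ∨ T) ∧ T)) ∨ (((F ∧ F) ∧ (T ∨ F)) ∧ ¬¬T))
  →3  (¬(F ∨ F) ∨ ¬¬T) ∧ (((F ∨ F) ∨ ((F ∨ T) ∧ T)) ∨ (((F ∧ F) ∧ (T ∨ F)) ∧ ¬¬T))
  →4  ((¬F ∧ ¬F) ∨ ¬¬T) ∧ (((F ∨ F) ∨ ((F ∨ T) ∧ T)) ∨ (((F ∧ F) ∧ (T ∨ F)) ∧ ¬¬T))
  →5  (¬F ∨ ¬¬T) ∧ (((F ∨ F) ∨ ((F ∨ T) ∧ T)) ∨ (((F ∧ F) ∧ (T ∨ F)) ∧ ¬¬T))
  →6  (T ∨ ¬¬T) ∧ (((F ∨ F) ∨ ((F ∨ T) ∧ T)) ∨ (((F ∧ F) ∧ (T ∨ F)) ∧ ¬¬T))
  →7  T ∧ (((F ∨ F) ∨ ((F ∨ T) ∧ T)) ∨ (((F ∧ F) ∧ (T ∨ F)) ∧ ¬¬T))
  →8  ((F ∨ F) ∨ ((F ∨ T) ∧ T)) ∨ (((F ∧ F) ∧ (T ∨ F)) ∧ ¬¬T)
  →9  (F ∨ ((F ∨ T) ∧ T)) ∨ (((F ∧ F) ∧ (T ∨ F)) ∧ ¬¬T)
  →10  ((F ∨ T) ∧ T) ∨ (((F ∧ F) ∧ (T ∨ F)) ∧ ¬¬T)
  →11  (F ∨ T) ∨ (((F ∧ F) ∧ (T ∨ F)) ∧ ¬¬T)
  →12  T ∨ (((F ∧ F) ∧ (T ∨ F)) ∧ ¬¬T)
  →13  T

Term B:
  start: ¬(T ∧ T) ∧ ((F ∧ T) ∨ ¬F)
  →1  (¬T ∨ ¬T) ∧ ((F ∧ T) ∨ ¬F)
  →2  ¬T ∧ ((F ∧ T) ∨ ¬F)
  →3  F ∧ ((F ∧ T) ∨ ¬F)
  →4  F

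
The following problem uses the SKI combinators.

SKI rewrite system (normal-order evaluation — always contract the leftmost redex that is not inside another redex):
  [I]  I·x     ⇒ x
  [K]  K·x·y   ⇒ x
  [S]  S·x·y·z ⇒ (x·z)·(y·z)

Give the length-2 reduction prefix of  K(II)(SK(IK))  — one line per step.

Answer: after 2 steps: I

Derivation:
  start: K(II)(SK(IK))
  →1  II
  →2  I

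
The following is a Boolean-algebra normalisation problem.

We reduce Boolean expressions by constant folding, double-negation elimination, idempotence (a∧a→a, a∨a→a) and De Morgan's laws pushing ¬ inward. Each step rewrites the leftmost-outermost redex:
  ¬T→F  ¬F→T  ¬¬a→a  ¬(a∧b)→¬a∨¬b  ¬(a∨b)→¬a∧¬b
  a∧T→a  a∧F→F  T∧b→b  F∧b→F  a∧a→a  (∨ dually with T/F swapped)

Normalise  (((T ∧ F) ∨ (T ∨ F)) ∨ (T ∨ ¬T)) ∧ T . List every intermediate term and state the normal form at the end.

Answer: normal form = T  (in 5 steps)

Derivation:
  start: (((T ∧ F) ∨ (T ∨ F)) ∨ (T ∨ ¬T)) ∧ T
  [1] ((T ∧ F) ∨ (T ∨ F)) ∨ (T ∨ ¬T)
  [2] (F ∨ (T ∨ F)) ∨ (T ∨ ¬T)
  [3] (T ∨ F) ∨ (T ∨ ¬T)
  [4] T ∨ (T ∨ ¬T)
  [5] T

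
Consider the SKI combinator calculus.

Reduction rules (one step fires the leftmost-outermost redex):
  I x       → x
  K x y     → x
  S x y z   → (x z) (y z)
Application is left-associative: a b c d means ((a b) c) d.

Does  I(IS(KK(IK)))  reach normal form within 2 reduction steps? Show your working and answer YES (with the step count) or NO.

  start: I(IS(KK(IK)))
  [1] IS(KK(IK))
  [2] S(KK(IK))

Answer: NO — after 2 steps the term is S(KK(IK)), not yet normal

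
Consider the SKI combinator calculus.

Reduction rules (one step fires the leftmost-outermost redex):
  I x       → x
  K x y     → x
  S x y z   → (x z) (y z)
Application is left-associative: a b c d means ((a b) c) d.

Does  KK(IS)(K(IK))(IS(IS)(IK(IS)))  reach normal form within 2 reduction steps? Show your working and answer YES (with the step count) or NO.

  start: KK(IS)(K(IK))(IS(IS)(IK(IS)))
  →1  K(K(IK))(IS(IS)(IK(IS)))
  →2  K(IK)

Answer: NO — after 2 steps the term is K(IK), not yet normal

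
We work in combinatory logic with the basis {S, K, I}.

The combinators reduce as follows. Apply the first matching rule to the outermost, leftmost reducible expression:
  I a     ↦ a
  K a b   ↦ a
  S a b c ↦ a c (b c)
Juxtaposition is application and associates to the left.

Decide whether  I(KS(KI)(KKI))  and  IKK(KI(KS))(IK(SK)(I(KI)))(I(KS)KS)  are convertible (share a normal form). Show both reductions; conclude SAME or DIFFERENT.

Term A:
  start: I(KS(KI)(KKI))
  →1  KS(KI)(KKI)
  →2  S(KKI)
  →3  SK

Term B:
  start: IKK(KI(KS))(IK(SK)(I(KI)))(I(KS)KS)
  →1  KK(KI(KS))(IK(SK)(I(KI)))(I(KS)KS)
  →2  K(IK(SK)(I(KI)))(I(KS)KS)
  →3  IK(SK)(I(KI))
  →4  K(SK)(I(KI))
  →5  SK

Answer: SAME — A ⇓ SK, B ⇓ SK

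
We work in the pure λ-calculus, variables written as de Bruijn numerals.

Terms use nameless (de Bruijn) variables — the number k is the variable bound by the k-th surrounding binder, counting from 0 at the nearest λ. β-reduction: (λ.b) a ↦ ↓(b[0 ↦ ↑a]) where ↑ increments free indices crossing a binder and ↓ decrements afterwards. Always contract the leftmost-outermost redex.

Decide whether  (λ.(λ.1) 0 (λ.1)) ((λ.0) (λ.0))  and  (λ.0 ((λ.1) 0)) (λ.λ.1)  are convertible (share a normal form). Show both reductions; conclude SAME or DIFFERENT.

Answer: DIFFERENT — A ⇓ λ.λ.0, B ⇓ λ.λ.λ.1

Working:
Term A:
  start: (λ.(λ.1) 0 (λ.1)) ((λ.0) (λ.0))
  [1] (λ.(λ.0) (λ.0)) ((λ.0) (λ.0)) (λ.(λ.0) (λ.0))
  [2] (λ.0) (λ.0) (λ.(λ.0) (λ.0))
  [3] (λ.0) (λ.(λ.0) (λ.0))
  [4] λ.(λ.0) (λ.0)
  [5] λ.λ.0

Term B:
  start: (λ.0 ((λ.1) 0)) (λ.λ.1)
  [1] (λ.λ.1) ((λ.λ.λ.1) (λ.λ.1))
  [2] λ.(λ.λ.λ.1) (λ.λ.1)
  [3] λ.λ.λ.1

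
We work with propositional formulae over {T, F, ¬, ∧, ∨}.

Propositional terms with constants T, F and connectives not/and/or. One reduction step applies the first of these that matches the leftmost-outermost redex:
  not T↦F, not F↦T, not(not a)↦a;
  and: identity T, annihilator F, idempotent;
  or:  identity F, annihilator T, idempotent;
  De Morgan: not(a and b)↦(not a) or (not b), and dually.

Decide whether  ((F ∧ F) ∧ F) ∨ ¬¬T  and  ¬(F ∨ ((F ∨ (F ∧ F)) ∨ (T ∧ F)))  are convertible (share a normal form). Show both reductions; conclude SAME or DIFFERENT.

Term A:
  start: ((F ∧ F) ∧ F) ∨ ¬¬T
  →1  F ∨ ¬¬T
  →2  ¬¬T
  →3  T

Term B:
  start: ¬(F ∨ ((F ∨ (F ∧ F)) ∨ (T ∧ F)))
  →1  ¬F ∧ ¬((F ∨ (F ∧ F)) ∨ (T ∧ F))
  →2  T ∧ ¬((F ∨ (F ∧ F)) ∨ (T ∧ F))
  →3  ¬((F ∨ (F ∧ F)) ∨ (T ∧ F))
  →4  ¬(F ∨ (F ∧ F)) ∧ ¬(T ∧ F)
  →5  (¬F ∧ ¬(F ∧ F)) ∧ ¬(T ∧ F)
  →6  (T ∧ ¬(F ∧ F)) ∧ ¬(T ∧ F)
  →7  ¬(F ∧ F) ∧ ¬(T ∧ F)
  →8  (¬F ∨ ¬F) ∧ ¬(T ∧ F)
  →9  ¬F ∧ ¬(T ∧ F)
  →10  T ∧ ¬(T ∧ F)
  →11  ¬(T ∧ F)
  →12  ¬T ∨ ¬F
  →13  F ∨ ¬F
  →14  ¬F
  →15  T

Answer: SAME — A ⇓ T, B ⇓ T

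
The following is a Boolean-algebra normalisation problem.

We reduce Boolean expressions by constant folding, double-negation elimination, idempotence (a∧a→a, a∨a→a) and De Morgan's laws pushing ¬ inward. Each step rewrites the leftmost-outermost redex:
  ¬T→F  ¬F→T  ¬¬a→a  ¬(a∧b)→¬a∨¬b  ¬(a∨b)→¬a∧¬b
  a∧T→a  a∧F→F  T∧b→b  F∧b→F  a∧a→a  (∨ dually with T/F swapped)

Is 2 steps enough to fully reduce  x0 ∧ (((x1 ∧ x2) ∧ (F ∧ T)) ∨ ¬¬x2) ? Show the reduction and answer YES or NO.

Answer: NO — after 2 steps the term is x0 ∧ (F ∨ ¬¬x2), not yet normal

Reduction:
  start: x0 ∧ (((x1 ∧ x2) ∧ (F ∧ T)) ∨ ¬¬x2)
  [1] x0 ∧ (((x1 ∧ x2) ∧ F) ∨ ¬¬x2)
  [2] x0 ∧ (F ∨ ¬¬x2)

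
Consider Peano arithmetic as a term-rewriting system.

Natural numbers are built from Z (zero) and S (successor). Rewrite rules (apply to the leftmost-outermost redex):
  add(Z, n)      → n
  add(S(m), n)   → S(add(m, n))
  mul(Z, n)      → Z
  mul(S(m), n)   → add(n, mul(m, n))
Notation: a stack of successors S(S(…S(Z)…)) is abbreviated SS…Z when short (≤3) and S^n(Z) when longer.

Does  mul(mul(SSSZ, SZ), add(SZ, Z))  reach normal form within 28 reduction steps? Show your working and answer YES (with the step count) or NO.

  start: mul(mul(SSSZ, SZ), add(SZ, Z))
  [1] mul(add(SZ, mul(SSZ, SZ)), add(SZ, Z))
  [2] mul(S(add(Z, mul(SSZ, SZ))), add(SZ, Z))
  [3] add(add(SZ, Z), mul(add(Z, mul(SSZ, SZ)), add(SZ, Z)))
  [4] add(S(add(Z, Z)), mul(add(Z, mul(SSZ, SZ)), add(SZ, Z)))
  [5] S(add(add(Z, Z), mul(add(Z, mul(SSZ, SZ)), add(SZ, Z))))
  [6] S(add(Z, mul(add(Z, mul(SSZ, SZ)), add(SZ, Z))))
  [7] S(mul(add(Z, mul(SSZ, SZ)), add(SZ, Z)))
  [8] S(mul(mul(SSZ, SZ), add(SZ, Z)))
  [9] S(mul(add(SZ, mul(SZ, SZ)), add(SZ, Z)))
  [10] S(mul(S(add(Z, mul(SZ, SZ))), add(SZ, Z)))
  [11] S(add(add(SZ, Z), mul(add(Z, mul(SZ, SZ)), add(SZ, Z))))
  [12] S(add(S(add(Z, Z)), mul(add(Z, mul(SZ, SZ)), add(SZ, Z))))
  [13] S(S(add(add(Z, Z), mul(add(Z, mul(SZ, SZ)), add(SZ, Z)))))
  [14] S(S(add(Z, mul(add(Z, mul(SZ, SZ)), add(SZ, Z)))))
  [15] S(S(mul(add(Z, mul(SZ, SZ)), add(SZ, Z))))
  [16] S(S(mul(mul(SZ, SZ), add(SZ, Z))))
  [17] S(S(mul(add(SZ, mul(Z, SZ)), add(SZ, Z))))
  [18] S(S(mul(S(add(Z, mul(Z, SZ))), add(SZ, Z))))
  [19] S(S(add(add(SZ, Z), mul(add(Z, mul(Z, SZ)), add(SZ, Z)))))
  [20] S(S(add(S(add(Z, Z)), mul(add(Z, mul(Z, SZ)), add(SZ, Z)))))
  [21] S(S(S(add(add(Z, Z), mul(add(Z, mul(Z, SZ)), add(SZ, Z))))))
  [22] S(S(S(add(Z, mul(add(Z, mul(Z, SZ)), add(SZ, Z))))))
  [23] S(S(S(mul(add(Z, mul(Z, SZ)), add(SZ, Z)))))
  [24] S(S(S(mul(mul(Z, SZ), add(SZ, Z)))))
  [25] S(S(S(mul(Z, add(SZ, Z)))))
  [26] SSSZ

Answer: YES — reaches normal form SSSZ in 26 ≤ 28 steps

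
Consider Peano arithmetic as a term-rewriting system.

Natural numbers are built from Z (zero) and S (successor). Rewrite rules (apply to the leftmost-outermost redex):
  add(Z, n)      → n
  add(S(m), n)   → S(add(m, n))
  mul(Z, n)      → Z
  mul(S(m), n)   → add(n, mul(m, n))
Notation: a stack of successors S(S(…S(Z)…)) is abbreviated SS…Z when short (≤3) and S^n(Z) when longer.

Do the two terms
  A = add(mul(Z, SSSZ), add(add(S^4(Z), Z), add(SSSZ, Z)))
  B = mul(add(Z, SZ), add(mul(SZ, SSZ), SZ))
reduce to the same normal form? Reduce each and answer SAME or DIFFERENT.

Term A:
  start: add(mul(Z, SSSZ), add(add(S^4(Z), Z), add(SSSZ, Z)))
  →1  add(Z, add(add(S^4(Z), Z), add(SSSZ, Z)))
  →2  add(add(S^4(Z), Z), add(SSSZ, Z))
  →3  add(S(add(SSSZ, Z)), add(SSSZ, Z))
  →4  S(add(add(SSSZ, Z), add(SSSZ, Z)))
  →5  S(add(S(add(SSZ, Z)), add(SSSZ, Z)))
  →6  S(S(add(add(SSZ, Z), add(SSSZ, Z))))
  →7  S(S(add(S(add(SZ, Z)), add(SSSZ, Z))))
  →8  S(S(S(add(add(SZ, Z), add(SSSZ, Z)))))
  →9  S(S(S(add(S(add(Z, Z)), add(SSSZ, Z)))))
  →10  S(S(S(S(add(add(Z, Z), add(SSSZ, Z))))))
  →11  S(S(S(S(add(Z, add(SSSZ, Z))))))
  →12  S(S(S(S(add(SSSZ, Z)))))
  →13  S(S(S(S(S(add(SSZ, Z))))))
  →14  S(S(S(S(S(S(add(SZ, Z)))))))
  →15  S(S(S(S(S(S(S(add(Z, Z))))))))
  →16  S^7(Z)

Term B:
  start: mul(add(Z, SZ), add(mul(SZ, SSZ), SZ))
  →1  mul(SZ, add(mul(SZ, SSZ), SZ))
  →2  add(add(mul(SZ, SSZ), SZ), mul(Z, add(mul(SZ, SSZ), SZ)))
  →3  add(add(add(SSZ, mul(Z, SSZ)), SZ), mul(Z, add(mul(SZ, SSZ), SZ)))
  →4  add(add(S(add(SZ, mul(Z, SSZ))), SZ), mul(Z, add(mul(SZ, SSZ), SZ)))
  →5  add(S(add(add(SZ, mul(Z, SSZ)), SZ)), mul(Z, add(mul(SZ, SSZ), SZ)))
  →6  S(add(add(add(SZ, mul(Z, SSZ)), SZ), mul(Z, add(mul(SZ, SSZ), SZ))))
  →7  S(add(add(S(add(Z, mul(Z, SSZ))), SZ), mul(Z, add(mul(SZ, SSZ), SZ))))
  →8  S(add(S(add(add(Z, mul(Z, SSZ)), SZ)), mul(Z, add(mul(SZ, SSZ), SZ))))
  →9  S(S(add(add(add(Z, mul(Z, SSZ)), SZ), mul(Z, add(mul(SZ, SSZ), SZ)))))
  →10  S(S(add(add(mul(Z, SSZ), SZ), mul(Z, add(mul(SZ, SSZ), SZ)))))
  →11  S(S(add(add(Z, SZ), mul(Z, add(mul(SZ, SSZ), SZ)))))
  →12  S(S(add(SZ, mul(Z, add(mul(SZ, SSZ), SZ)))))
  →13  S(S(S(add(Z, mul(Z, add(mul(SZ, SSZ), SZ))))))
  →14  S(S(S(mul(Z, add(mul(SZ, SSZ), SZ)))))
  →15  SSSZ

Answer: DIFFERENT — A ⇓ S^7(Z), B ⇓ SSSZ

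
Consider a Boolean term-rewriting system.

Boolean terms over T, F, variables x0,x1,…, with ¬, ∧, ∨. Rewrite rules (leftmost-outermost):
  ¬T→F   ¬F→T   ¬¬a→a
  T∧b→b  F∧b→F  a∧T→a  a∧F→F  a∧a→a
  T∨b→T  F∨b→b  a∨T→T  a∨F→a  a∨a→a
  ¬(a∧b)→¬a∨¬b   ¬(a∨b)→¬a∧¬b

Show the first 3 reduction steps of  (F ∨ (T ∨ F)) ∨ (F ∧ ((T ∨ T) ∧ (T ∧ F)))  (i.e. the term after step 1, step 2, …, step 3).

Answer: after 3 steps: T

Derivation:
  start: (F ∨ (T ∨ F)) ∨ (F ∧ ((T ∨ T) ∧ (T ∧ F)))
  [1] (T ∨ F) ∨ (F ∧ ((T ∨ T) ∧ (T ∧ F)))
  [2] T ∨ (F ∧ ((T ∨ T) ∧ (T ∧ F)))
  [3] T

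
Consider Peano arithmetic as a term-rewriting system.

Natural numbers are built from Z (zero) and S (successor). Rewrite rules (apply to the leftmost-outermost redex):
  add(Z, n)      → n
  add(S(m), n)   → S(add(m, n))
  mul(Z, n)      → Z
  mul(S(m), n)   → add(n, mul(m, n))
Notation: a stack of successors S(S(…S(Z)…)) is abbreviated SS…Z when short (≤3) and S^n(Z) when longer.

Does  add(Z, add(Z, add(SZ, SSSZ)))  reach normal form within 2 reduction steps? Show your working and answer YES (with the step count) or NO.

Answer: NO — after 2 steps the term is add(SZ, SSSZ), not yet normal

Working:
  start: add(Z, add(Z, add(SZ, SSSZ)))
  [1] add(Z, add(SZ, SSSZ))
  [2] add(SZ, SSSZ)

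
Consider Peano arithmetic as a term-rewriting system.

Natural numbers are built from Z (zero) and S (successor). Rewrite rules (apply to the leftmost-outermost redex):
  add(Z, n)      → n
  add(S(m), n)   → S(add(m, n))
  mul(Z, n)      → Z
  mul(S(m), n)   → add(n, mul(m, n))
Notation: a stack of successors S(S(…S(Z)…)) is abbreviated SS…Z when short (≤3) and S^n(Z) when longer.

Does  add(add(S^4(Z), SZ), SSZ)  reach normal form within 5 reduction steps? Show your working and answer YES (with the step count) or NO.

  start: add(add(S^4(Z), SZ), SSZ)
  step 1: add(S(add(SSSZ, SZ)), SSZ)
  step 2: S(add(add(SSSZ, SZ), SSZ))
  step 3: S(add(S(add(SSZ, SZ)), SSZ))
  step 4: S(S(add(add(SSZ, SZ), SSZ)))
  step 5: S(S(add(S(add(SZ, SZ)), SSZ)))

Answer: NO — after 5 steps the term is S(S(add(S(add(SZ, SZ)), SSZ))), not yet normal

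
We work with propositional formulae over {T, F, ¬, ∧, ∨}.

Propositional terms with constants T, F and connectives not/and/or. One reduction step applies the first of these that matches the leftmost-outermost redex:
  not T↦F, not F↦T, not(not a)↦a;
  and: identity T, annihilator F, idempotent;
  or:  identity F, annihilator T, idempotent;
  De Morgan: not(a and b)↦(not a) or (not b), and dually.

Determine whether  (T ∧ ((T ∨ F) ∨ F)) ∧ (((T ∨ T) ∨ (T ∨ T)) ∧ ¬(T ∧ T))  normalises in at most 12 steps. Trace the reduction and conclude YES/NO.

Answer: YES — reaches normal form F in 10 ≤ 12 steps

Working:
  start: (T ∧ ((T ∨ F) ∨ F)) ∧ (((T ∨ T) ∨ (T ∨ T)) ∧ ¬(T ∧ T))
  [1] ((T ∨ F) ∨ F) ∧ (((T ∨ T) ∨ (T ∨ T)) ∧ ¬(T ∧ T))
  [2] (T ∨ F) ∧ (((T ∨ T) ∨ (T ∨ T)) ∧ ¬(T ∧ T))
  [3] T ∧ (((T ∨ T) ∨ (T ∨ T)) ∧ ¬(T ∧ T))
  [4] ((T ∨ T) ∨ (T ∨ T)) ∧ ¬(T ∧ T)
  [5] (T ∨ T) ∧ ¬(T ∧ T)
  [6] T ∧ ¬(T ∧ T)
  [7] ¬(T ∧ T)
  [8] ¬T ∨ ¬T
  [9] ¬T
  [10] F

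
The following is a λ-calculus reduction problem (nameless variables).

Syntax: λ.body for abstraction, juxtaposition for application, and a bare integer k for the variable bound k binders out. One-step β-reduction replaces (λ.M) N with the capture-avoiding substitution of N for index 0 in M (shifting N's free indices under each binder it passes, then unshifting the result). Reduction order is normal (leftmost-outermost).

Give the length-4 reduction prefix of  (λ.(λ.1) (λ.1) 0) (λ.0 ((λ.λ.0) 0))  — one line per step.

Answer: after 4 steps: (λ.λ.0) (λ.0 ((λ.λ.0) 0)) ((λ.λ.0) ((λ.λ.0) (λ.0 ((λ.λ.0) 0))))

Derivation:
  start: (λ.(λ.1) (λ.1) 0) (λ.0 ((λ.λ.0) 0))
  →1  (λ.λ.0 ((λ.λ.0) 0)) (λ.λ.0 ((λ.λ.0) 0)) (λ.0 ((λ.λ.0) 0))
  →2  (λ.0 ((λ.λ.0) 0)) (λ.0 ((λ.λ.0) 0))
  →3  (λ.0 ((λ.λ.0) 0)) ((λ.λ.0) (λ.0 ((λ.λ.0) 0)))
  →4  (λ.λ.0) (λ.0 ((λ.λ.0) 0)) ((λ.λ.0) ((λ.λ.0) (λ.0 ((λ.λ.0) 0))))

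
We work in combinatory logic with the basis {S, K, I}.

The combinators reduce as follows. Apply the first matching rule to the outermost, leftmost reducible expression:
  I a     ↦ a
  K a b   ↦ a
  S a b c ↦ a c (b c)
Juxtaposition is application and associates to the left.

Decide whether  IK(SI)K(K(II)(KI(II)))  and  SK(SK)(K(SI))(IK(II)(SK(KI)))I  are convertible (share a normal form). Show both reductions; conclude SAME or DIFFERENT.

Answer: SAME — A ⇓ SII, B ⇓ SII

Reduction:
Term A:
  start: IK(SI)K(K(II)(KI(II)))
  [1] K(SI)K(K(II)(KI(II)))
  [2] SI(K(II)(KI(II)))
  [3] SI(II)
  [4] SII

Term B:
  start: SK(SK)(K(SI))(IK(II)(SK(KI)))I
  [1] K(K(SI))(SK(K(SI)))(IK(II)(SK(KI)))I
  [2] K(SI)(IK(II)(SK(KI)))I
  [3] SII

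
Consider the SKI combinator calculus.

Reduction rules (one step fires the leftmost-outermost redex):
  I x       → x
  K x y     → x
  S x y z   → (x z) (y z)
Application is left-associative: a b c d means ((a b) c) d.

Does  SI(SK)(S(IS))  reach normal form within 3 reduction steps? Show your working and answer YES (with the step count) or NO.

  start: SI(SK)(S(IS))
  [1] I(S(IS))(SK(S(IS)))
  [2] S(IS)(SK(S(IS)))
  [3] SS(SK(S(IS)))

Answer: NO — after 3 steps the term is SS(SK(S(IS))), not yet normal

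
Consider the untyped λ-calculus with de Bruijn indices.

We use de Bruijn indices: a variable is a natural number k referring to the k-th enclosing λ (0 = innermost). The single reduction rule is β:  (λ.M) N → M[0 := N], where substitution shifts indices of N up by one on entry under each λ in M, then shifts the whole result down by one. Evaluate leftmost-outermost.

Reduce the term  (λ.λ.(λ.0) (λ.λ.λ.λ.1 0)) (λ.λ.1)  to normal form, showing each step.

  start: (λ.λ.(λ.0) (λ.λ.λ.λ.1 0)) (λ.λ.1)
  [1] λ.(λ.0) (λ.λ.λ.λ.1 0)
  [2] λ.λ.λ.λ.λ.1 0

Answer: normal form = λ.λ.λ.λ.λ.1 0  (in 2 steps)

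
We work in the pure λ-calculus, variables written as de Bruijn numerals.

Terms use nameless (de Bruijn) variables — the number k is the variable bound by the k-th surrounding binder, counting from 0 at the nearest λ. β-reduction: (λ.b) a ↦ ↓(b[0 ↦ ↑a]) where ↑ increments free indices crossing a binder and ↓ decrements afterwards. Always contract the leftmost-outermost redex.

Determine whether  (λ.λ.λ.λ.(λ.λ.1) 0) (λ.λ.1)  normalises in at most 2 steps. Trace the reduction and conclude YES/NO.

Answer: YES — reaches normal form λ.λ.λ.λ.1 in 2 ≤ 2 steps

Reduction:
  start: (λ.λ.λ.λ.(λ.λ.1) 0) (λ.λ.1)
  step 1: λ.λ.λ.(λ.λ.1) 0
  step 2: λ.λ.λ.λ.1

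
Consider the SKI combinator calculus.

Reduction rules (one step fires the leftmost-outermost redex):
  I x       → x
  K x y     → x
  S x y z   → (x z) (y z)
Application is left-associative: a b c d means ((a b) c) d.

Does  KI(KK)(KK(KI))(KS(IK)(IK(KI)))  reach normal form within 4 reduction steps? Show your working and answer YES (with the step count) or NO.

Answer: NO — after 4 steps the term is K(S(IK(KI))), not yet normal

Reduction:
  start: KI(KK)(KK(KI))(KS(IK)(IK(KI)))
  step 1: I(KK(KI))(KS(IK)(IK(KI)))
  step 2: KK(KI)(KS(IK)(IK(KI)))
  step 3: K(KS(IK)(IK(KI)))
  step 4: K(S(IK(KI)))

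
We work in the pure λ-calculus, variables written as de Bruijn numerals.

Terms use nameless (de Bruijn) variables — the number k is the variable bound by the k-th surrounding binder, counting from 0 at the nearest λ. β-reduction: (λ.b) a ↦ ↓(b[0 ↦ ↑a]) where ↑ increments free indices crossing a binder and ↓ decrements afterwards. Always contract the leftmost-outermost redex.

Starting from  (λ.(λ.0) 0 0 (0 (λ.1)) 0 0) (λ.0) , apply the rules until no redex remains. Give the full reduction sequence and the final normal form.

  start: (λ.(λ.0) 0 0 (0 (λ.1)) 0 0) (λ.0)
  →1  (λ.0) (λ.0) (λ.0) ((λ.0) (λ.λ.0)) (λ.0) (λ.0)
  →2  (λ.0) (λ.0) ((λ.0) (λ.λ.0)) (λ.0) (λ.0)
  →3  (λ.0) ((λ.0) (λ.λ.0)) (λ.0) (λ.0)
  →4  (λ.0) (λ.λ.0) (λ.0) (λ.0)
  →5  (λ.λ.0) (λ.0) (λ.0)
  →6  (λ.0) (λ.0)
  →7  λ.0

Answer: normal form = λ.0  (in 7 steps)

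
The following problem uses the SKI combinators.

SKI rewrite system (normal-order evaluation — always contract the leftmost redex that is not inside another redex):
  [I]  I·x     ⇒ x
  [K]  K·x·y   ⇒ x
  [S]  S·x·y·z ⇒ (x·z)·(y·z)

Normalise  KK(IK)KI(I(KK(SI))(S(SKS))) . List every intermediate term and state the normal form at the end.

Answer: normal form = K(K(S(SKS)))  (in 4 steps)

Working:
  start: KK(IK)KI(I(KK(SI))(S(SKS)))
  [1] KKI(I(KK(SI))(S(SKS)))
  [2] K(I(KK(SI))(S(SKS)))
  [3] K(KK(SI)(S(SKS)))
  [4] K(K(S(SKS)))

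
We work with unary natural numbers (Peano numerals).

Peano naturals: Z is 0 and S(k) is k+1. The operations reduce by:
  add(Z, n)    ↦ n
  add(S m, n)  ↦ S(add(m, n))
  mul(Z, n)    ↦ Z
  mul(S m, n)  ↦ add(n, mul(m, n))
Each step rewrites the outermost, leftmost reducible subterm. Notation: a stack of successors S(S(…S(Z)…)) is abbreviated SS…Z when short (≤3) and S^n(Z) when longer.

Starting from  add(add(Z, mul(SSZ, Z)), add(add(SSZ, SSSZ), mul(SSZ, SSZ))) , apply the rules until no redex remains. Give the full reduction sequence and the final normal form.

  start: add(add(Z, mul(SSZ, Z)), add(add(SSZ, SSSZ), mul(SSZ, SSZ)))
  [1] add(mul(SSZ, Z), add(add(SSZ, SSSZ), mul(SSZ, SSZ)))
  [2] add(add(Z, mul(SZ, Z)), add(add(SSZ, SSSZ), mul(SSZ, SSZ)))
  [3] add(mul(SZ, Z), add(add(SSZ, SSSZ), mul(SSZ, SSZ)))
  [4] add(add(Z, mul(Z, Z)), add(add(SSZ, SSSZ), mul(SSZ, SSZ)))
  [5] add(mul(Z, Z), add(add(SSZ, SSSZ), mul(SSZ, SSZ)))
  [6] add(Z, add(add(SSZ, SSSZ), mul(SSZ, SSZ)))
  [7] add(add(SSZ, SSSZ), mul(SSZ, SSZ))
  [8] add(S(add(SZ, SSSZ)), mul(SSZ, SSZ))
  [9] S(add(add(SZ, SSSZ), mul(SSZ, SSZ)))
  [10] S(add(S(add(Z, SSSZ)), mul(SSZ, SSZ)))
  [11] S(S(add(add(Z, SSSZ), mul(SSZ, SSZ))))
  [12] S(S(add(SSSZ, mul(SSZ, SSZ))))
  [13] S(S(S(add(SSZ, mul(SSZ, SSZ)))))
  [14] S(S(S(S(add(SZ, mul(SSZ, SSZ))))))
  [15] S(S(S(S(S(add(Z, mul(SSZ, SSZ)))))))
  [16] S(S(S(S(S(mul(SSZ, SSZ))))))
  [17] S(S(S(S(S(add(SSZ, mul(SZ, SSZ)))))))
  [18] S(S(S(S(S(S(add(SZ, mul(SZ, SSZ))))))))
  [19] S(S(S(S(S(S(S(add(Z, mul(SZ, SSZ)))))))))
  [20] S(S(S(S(S(S(S(mul(SZ, SSZ))))))))
  [21] S(S(S(S(S(S(S(add(SSZ, mul(Z, SSZ)))))))))
  [22] S(S(S(S(S(S(S(S(add(SZ, mul(Z, SSZ))))))))))
  [23] S(S(S(S(S(S(S(S(S(add(Z, mul(Z, SSZ)))))))))))
  [24] S(S(S(S(S(S(S(S(S(mul(Z, SSZ))))))))))
  [25] S^9(Z)

Answer: normal form = S^9(Z)  (in 25 steps)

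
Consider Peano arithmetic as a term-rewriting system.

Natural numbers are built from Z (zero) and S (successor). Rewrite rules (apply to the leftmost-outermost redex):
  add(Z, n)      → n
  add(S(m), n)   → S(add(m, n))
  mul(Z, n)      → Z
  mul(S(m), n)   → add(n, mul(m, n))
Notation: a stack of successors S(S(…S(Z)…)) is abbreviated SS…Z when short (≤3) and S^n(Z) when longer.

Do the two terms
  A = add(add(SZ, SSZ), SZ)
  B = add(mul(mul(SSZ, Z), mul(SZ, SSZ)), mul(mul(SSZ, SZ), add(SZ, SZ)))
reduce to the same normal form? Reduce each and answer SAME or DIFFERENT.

Term A:
  start: add(add(SZ, SSZ), SZ)
  step 1: add(S(add(Z, SSZ)), SZ)
  step 2: S(add(add(Z, SSZ), SZ))
  step 3: S(add(SSZ, SZ))
  step 4: S(S(add(SZ, SZ)))
  step 5: S(S(S(add(Z, SZ))))
  step 6: S^4(Z)

Term B:
  start: add(mul(mul(SSZ, Z), mul(SZ, SSZ)), mul(mul(SSZ, SZ), add(SZ, SZ)))
  step 1: add(mul(add(Z, mul(SZ, Z)), mul(SZ, SSZ)), mul(mul(SSZ, SZ), add(SZ, SZ)))
  step 2: add(mul(mul(SZ, Z), mul(SZ, SSZ)), mul(mul(SSZ, SZ), add(SZ, SZ)))
  step 3: add(mul(add(Z, mul(Z, Z)), mul(SZ, SSZ)), mul(mul(SSZ, SZ), add(SZ, SZ)))
  step 4: add(mul(mul(Z, Z), mul(SZ, SSZ)), mul(mul(SSZ, SZ), add(SZ, SZ)))
  step 5: add(mul(Z, mul(SZ, SSZ)), mul(mul(SSZ, SZ), add(SZ, SZ)))
  step 6: add(Z, mul(mul(SSZ, SZ), add(SZ, SZ)))
  step 7: mul(mul(SSZ, SZ), add(SZ, SZ))
  step 8: mul(add(SZ, mul(SZ, SZ)), add(SZ, SZ))
  step 9: mul(S(add(Z, mul(SZ, SZ))), add(SZ, SZ))
  step 10: add(add(SZ, SZ), mul(add(Z, mul(SZ, SZ)), add(SZ, SZ)))
  step 11: add(S(add(Z, SZ)), mul(add(Z, mul(SZ, SZ)), add(SZ, SZ)))
  step 12: S(add(add(Z, SZ), mul(add(Z, mul(SZ, SZ)), add(SZ, SZ))))
  step 13: S(add(SZ, mul(add(Z, mul(SZ, SZ)), add(SZ, SZ))))
  step 14: S(S(add(Z, mul(add(Z, mul(SZ, SZ)), add(SZ, SZ)))))
  step 15: S(S(mul(add(Z, mul(SZ, SZ)), add(SZ, SZ))))
  step 16: S(S(mul(mul(SZ, SZ), add(SZ, SZ))))
  step 17: S(S(mul(add(SZ, mul(Z, SZ)), add(SZ, SZ))))
  step 18: S(S(mul(S(add(Z, mul(Z, SZ))), add(SZ, SZ))))
  step 19: S(S(add(add(SZ, SZ), mul(add(Z, mul(Z, SZ)), add(SZ, SZ)))))
  step 20: S(S(add(S(add(Z, SZ)), mul(add(Z, mul(Z, SZ)), add(SZ, SZ)))))
  step 21: S(S(S(add(add(Z, SZ), mul(add(Z, mul(Z, SZ)), add(SZ, SZ))))))
  step 22: S(S(S(add(SZ, mul(add(Z, mul(Z, SZ)), add(SZ, SZ))))))
  step 23: S(S(S(S(add(Z, mul(add(Z, mul(Z, SZ)), add(SZ, SZ)))))))
  step 24: S(S(S(S(mul(add(Z, mul(Z, SZ)), add(SZ, SZ))))))
  step 25: S(S(S(S(mul(mul(Z, SZ), add(SZ, SZ))))))
  step 26: S(S(S(S(mul(Z, add(SZ, SZ))))))
  step 27: S^4(Z)

Answer: SAME — A ⇓ S^4(Z), B ⇓ S^4(Z)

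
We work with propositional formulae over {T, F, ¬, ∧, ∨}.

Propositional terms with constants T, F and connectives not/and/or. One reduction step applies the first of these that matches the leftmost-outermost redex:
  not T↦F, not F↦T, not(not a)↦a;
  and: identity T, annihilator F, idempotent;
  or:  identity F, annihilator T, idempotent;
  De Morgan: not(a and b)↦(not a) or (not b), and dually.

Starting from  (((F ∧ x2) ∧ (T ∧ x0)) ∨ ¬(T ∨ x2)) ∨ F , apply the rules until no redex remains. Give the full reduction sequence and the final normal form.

Answer: normal form = F  (in 7 steps)

Working:
  start: (((F ∧ x2) ∧ (T ∧ x0)) ∨ ¬(T ∨ x2)) ∨ F
  →1  ((F ∧ x2) ∧ (T ∧ x0)) ∨ ¬(T ∨ x2)
  →2  (F ∧ (T ∧ x0)) ∨ ¬(T ∨ x2)
  →3  F ∨ ¬(T ∨ x2)
  →4  ¬(T ∨ x2)
  →5  ¬T ∧ ¬x2
  →6  F ∧ ¬x2
  →7  F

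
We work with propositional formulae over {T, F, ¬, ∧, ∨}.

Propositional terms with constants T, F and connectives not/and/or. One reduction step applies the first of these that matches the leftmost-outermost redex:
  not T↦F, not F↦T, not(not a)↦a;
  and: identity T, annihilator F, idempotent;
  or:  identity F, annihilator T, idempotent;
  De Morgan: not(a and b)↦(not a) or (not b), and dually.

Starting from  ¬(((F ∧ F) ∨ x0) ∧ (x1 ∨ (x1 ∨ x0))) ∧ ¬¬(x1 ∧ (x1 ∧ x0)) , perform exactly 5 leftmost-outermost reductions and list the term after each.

  start: ¬(((F ∧ F) ∨ x0) ∧ (x1 ∨ (x1 ∨ x0))) ∧ ¬¬(x1 ∧ (x1 ∧ x0))
  step 1: (¬((F ∧ F) ∨ x0) ∨ ¬(x1 ∨ (x1 ∨ x0))) ∧ ¬¬(x1 ∧ (x1 ∧ x0))
  step 2: ((¬(F ∧ F) ∧ ¬x0) ∨ ¬(x1 ∨ (x1 ∨ x0))) ∧ ¬¬(x1 ∧ (x1 ∧ x0))
  step 3: (((¬F ∨ ¬F) ∧ ¬x0) ∨ ¬(x1 ∨ (x1 ∨ x0))) ∧ ¬¬(x1 ∧ (x1 ∧ x0))
  step 4: ((¬F ∧ ¬x0) ∨ ¬(x1 ∨ (x1 ∨ x0))) ∧ ¬¬(x1 ∧ (x1 ∧ x0))
  step 5: ((T ∧ ¬x0) ∨ ¬(x1 ∨ (x1 ∨ x0))) ∧ ¬¬(x1 ∧ (x1 ∧ x0))

Answer: after 5 steps: ((T ∧ ¬x0) ∨ ¬(x1 ∨ (x1 ∨ x0))) ∧ ¬¬(x1 ∧ (x1 ∧ x0))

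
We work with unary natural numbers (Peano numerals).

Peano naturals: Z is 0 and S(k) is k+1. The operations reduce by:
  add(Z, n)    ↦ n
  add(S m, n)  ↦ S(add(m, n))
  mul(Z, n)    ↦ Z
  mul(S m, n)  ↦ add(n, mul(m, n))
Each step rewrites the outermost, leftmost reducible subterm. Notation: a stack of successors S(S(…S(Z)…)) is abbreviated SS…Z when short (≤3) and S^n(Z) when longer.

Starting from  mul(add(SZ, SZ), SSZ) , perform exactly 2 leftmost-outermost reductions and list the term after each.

  start: mul(add(SZ, SZ), SSZ)
  →1  mul(S(add(Z, SZ)), SSZ)
  →2  add(SSZ, mul(add(Z, SZ), SSZ))

Answer: after 2 steps: add(SSZ, mul(add(Z, SZ), SSZ))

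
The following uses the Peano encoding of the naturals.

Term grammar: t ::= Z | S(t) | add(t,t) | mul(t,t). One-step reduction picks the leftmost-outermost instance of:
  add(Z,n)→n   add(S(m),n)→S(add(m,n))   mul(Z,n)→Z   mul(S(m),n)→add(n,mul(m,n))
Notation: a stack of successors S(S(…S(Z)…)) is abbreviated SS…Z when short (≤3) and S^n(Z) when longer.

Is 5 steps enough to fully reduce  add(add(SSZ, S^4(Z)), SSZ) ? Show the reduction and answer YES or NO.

  start: add(add(SSZ, S^4(Z)), SSZ)
  [1] add(S(add(SZ, S^4(Z))), SSZ)
  [2] S(add(add(SZ, S^4(Z)), SSZ))
  [3] S(add(S(add(Z, S^4(Z))), SSZ))
  [4] S(S(add(add(Z, S^4(Z)), SSZ)))
  [5] S(S(add(S^4(Z), SSZ)))

Answer: NO — after 5 steps the term is S(S(add(S^4(Z), SSZ))), not yet normal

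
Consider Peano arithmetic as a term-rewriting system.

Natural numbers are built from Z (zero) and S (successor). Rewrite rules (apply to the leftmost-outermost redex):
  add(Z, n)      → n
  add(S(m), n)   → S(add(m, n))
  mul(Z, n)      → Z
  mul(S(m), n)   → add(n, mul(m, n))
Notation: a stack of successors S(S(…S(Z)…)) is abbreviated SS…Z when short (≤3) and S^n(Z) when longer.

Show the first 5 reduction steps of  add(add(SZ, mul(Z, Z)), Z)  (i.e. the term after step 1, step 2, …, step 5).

Answer: after 5 steps: SZ

Derivation:
  start: add(add(SZ, mul(Z, Z)), Z)
  [1] add(S(add(Z, mul(Z, Z))), Z)
  [2] S(add(add(Z, mul(Z, Z)), Z))
  [3] S(add(mul(Z, Z), Z))
  [4] S(add(Z, Z))
  [5] SZ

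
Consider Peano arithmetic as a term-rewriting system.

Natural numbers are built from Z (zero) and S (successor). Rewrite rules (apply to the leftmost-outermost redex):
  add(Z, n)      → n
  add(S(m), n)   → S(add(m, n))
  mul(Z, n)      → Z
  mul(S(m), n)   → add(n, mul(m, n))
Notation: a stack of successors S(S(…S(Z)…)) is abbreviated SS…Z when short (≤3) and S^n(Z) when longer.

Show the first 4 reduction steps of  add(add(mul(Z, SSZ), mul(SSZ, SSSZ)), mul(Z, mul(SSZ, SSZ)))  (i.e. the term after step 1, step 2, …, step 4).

  start: add(add(mul(Z, SSZ), mul(SSZ, SSSZ)), mul(Z, mul(SSZ, SSZ)))
  [1] add(add(Z, mul(SSZ, SSSZ)), mul(Z, mul(SSZ, SSZ)))
  [2] add(mul(SSZ, SSSZ), mul(Z, mul(SSZ, SSZ)))
  [3] add(add(SSSZ, mul(SZ, SSSZ)), mul(Z, mul(SSZ, SSZ)))
  [4] add(S(add(SSZ, mul(SZ, SSSZ))), mul(Z, mul(SSZ, SSZ)))

Answer: after 4 steps: add(S(add(SSZ, mul(SZ, SSSZ))), mul(Z, mul(SSZ, SSZ)))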